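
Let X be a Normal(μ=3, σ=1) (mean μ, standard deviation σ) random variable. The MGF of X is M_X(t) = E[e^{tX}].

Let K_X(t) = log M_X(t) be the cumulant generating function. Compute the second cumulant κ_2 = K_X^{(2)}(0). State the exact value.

κ_2 = D^2[K](0) = 1

M_X(t) = e^(t^2/2 + 3*t)
K_X(t) = log M_X(t) = t^2/2 + 3*t
D^2[K](t) = 1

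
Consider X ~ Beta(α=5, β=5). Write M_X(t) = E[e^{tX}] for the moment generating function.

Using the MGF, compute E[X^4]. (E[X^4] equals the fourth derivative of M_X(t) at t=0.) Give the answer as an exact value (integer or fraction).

E[X^4] = d^4M/dt^4 |_{t=0} = 14/143

M_X(t) = ₁F₁(5; 10; t)
dM/dt = ₁F₁(6; 11; t)/2
d^2M/dt^2 = 3*₁F₁(7; 12; t)/11
d^3M/dt^3 = 7*₁F₁(8; 13; t)/44
d^4M/dt^4 = 14*₁F₁(9; 14; t)/143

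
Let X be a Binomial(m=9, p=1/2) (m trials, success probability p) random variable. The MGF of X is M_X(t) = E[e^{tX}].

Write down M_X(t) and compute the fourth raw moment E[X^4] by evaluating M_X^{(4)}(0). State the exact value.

E[X^4] = d^4M/dt^4 |_{t=0} = 1395/2

M_X(t) = (e^(t)/2 + 1/2)^9
dM/dt = 9*e^(9*t)/512 + 9*e^(8*t)/64 + 63*e^(7*t)/128 + 63*e^(6*t)/64 + 315*e^(5*t)/256 + 63*e^(4*t)/64 + 63*e^(3*t)/128 + 9*e^(2*t)/64 + 9*e^(t)/512
d^2M/dt^2 = 81*e^(9*t)/512 + 9*e^(8*t)/8 + 441*e^(7*t)/128 + 189*e^(6*t)/32 + 1575*e^(5*t)/256 + 63*e^(4*t)/16 + 189*e^(3*t)/128 + 9*e^(2*t)/32 + 9*e^(t)/512
d^3M/dt^3 = 729*e^(9*t)/512 + 9*e^(8*t) + 3087*e^(7*t)/128 + 567*e^(6*t)/16 + 7875*e^(5*t)/256 + 63*e^(4*t)/4 + 567*e^(3*t)/128 + 9*e^(2*t)/16 + 9*e^(t)/512
d^4M/dt^4 = 6561*e^(9*t)/512 + 72*e^(8*t) + 21609*e^(7*t)/128 + 1701*e^(6*t)/8 + 39375*e^(5*t)/256 + 63*e^(4*t) + 1701*e^(3*t)/128 + 9*e^(2*t)/8 + 9*e^(t)/512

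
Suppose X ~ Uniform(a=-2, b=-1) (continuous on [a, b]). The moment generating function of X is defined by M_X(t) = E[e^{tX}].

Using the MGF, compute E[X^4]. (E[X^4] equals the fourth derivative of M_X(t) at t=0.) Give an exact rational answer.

M_X(t) = (e^(-t) - e^(-2*t))/t
M^(4)(t) = (t^4*e^(t) - 16*t^4 + 4*t^3*e^(t) - 32*t^3 + 12*t^2*e^(t) - 48*t^2 + 24*t*e^(t) - 48*t + 24*e^(t) - 24)*e^(-2*t)/t^5

E[X^4] = M^(4)(0) = 31/5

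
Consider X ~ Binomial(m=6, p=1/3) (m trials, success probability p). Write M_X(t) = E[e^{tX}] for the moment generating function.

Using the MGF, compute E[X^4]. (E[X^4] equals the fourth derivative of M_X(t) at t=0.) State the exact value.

E[X^4] = d^4M/dt^4 |_{t=0} = 508/9

M_X(t) = (e^(t)/3 + 2/3)^6
dM/dt = 2*e^(6*t)/243 + 20*e^(5*t)/243 + 80*e^(4*t)/243 + 160*e^(3*t)/243 + 160*e^(2*t)/243 + 64*e^(t)/243
d^2M/dt^2 = 4*e^(6*t)/81 + 100*e^(5*t)/243 + 320*e^(4*t)/243 + 160*e^(3*t)/81 + 320*e^(2*t)/243 + 64*e^(t)/243
d^3M/dt^3 = 8*e^(6*t)/27 + 500*e^(5*t)/243 + 1280*e^(4*t)/243 + 160*e^(3*t)/27 + 640*e^(2*t)/243 + 64*e^(t)/243
d^4M/dt^4 = 16*e^(6*t)/9 + 2500*e^(5*t)/243 + 5120*e^(4*t)/243 + 160*e^(3*t)/9 + 1280*e^(2*t)/243 + 64*e^(t)/243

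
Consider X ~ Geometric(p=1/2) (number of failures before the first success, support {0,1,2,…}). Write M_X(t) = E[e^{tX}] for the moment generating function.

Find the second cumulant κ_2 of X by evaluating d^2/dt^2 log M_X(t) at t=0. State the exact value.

M_X(t) = 1/(2*(1 - e^(t)/2))
K_X(t) = log M_X(t) = -log(1 - e^(t)/2) - log(2)
K′(t) = -e^(t)/(e^(t) - 2)
K′′(t) = 2*e^(t)/(e^(2*t) - 4*e^(t) + 4)

κ_2 = K′′(0) = 2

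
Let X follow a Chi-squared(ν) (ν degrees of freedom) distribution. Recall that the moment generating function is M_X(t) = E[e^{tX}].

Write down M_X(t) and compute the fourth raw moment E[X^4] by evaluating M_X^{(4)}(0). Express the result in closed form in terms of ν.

E[X^4] = M^(4)(0) = ν*(ν^3 + 12*ν^2 + 44*ν + 48)

M_X(t) = (1 - 2*t)^(-ν/2)
M^(4)(t) = (ν^4 + 12*ν^3 + 44*ν^2 + 48*ν)/(16*t^4*(1 - 2*t)^(ν/2) - 32*t^3*(1 - 2*t)^(ν/2) + 24*t^2*(1 - 2*t)^(ν/2) - 8*t*(1 - 2*t)^(ν/2) + (1 - 2*t)^(ν/2))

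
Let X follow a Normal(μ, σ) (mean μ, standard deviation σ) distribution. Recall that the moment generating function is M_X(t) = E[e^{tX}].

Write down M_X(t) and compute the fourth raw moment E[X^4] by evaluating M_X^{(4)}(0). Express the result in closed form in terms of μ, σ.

M_X(t) = e^(μ*t + σ^2*t^2/2)
M′(t) = μ*e^(μ*t)*e^(σ^2*t^2/2) + σ^2*t*e^(μ*t)*e^(σ^2*t^2/2)
M′′(t) = μ^2*e^(μ*t)*e^(σ^2*t^2/2) + 2*μ*σ^2*t*e^(μ*t)*e^(σ^2*t^2/2) + σ^4*t^2*e^(μ*t)*e^(σ^2*t^2/2) + σ^2*e^(μ*t)*e^(σ^2*t^2/2)

E[X^4] = M′′′′(0) = μ^4 + 6*μ^2*σ^2 + 3*σ^4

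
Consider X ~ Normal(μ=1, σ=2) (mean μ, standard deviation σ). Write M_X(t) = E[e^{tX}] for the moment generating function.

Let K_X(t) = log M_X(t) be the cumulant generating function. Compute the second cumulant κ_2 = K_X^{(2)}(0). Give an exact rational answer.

M_X(t) = e^(2*t^2 + t)
K_X(t) = log M_X(t) = 2*t^2 + t
K^(2)(t) = 4

κ_2 = K^(2)(0) = 4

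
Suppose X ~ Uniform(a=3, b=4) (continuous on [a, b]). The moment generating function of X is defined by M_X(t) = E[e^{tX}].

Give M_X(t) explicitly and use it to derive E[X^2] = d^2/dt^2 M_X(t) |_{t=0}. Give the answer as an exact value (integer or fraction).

M_X(t) = (e^(4*t) - e^(3*t))/t
dM/dt = (4*t*e^(4*t) - 3*t*e^(3*t) - e^(4*t) + e^(3*t))/t^2
d^2M/dt^2 = (16*t^2*e^(4*t) - 9*t^2*e^(3*t) - 8*t*e^(4*t) + 6*t*e^(3*t) + 2*e^(4*t) - 2*e^(3*t))/t^3

E[X^2] = d^2M/dt^2 |_{t=0} = 37/3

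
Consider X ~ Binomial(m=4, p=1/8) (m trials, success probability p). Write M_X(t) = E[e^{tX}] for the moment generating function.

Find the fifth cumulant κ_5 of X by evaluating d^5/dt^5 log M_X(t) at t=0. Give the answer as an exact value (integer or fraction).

M_X(t) = (e^(t)/8 + 7/8)^4
K_X(t) = log M_X(t) = 4*log(e^(t)/8 + 7/8)
dK/dt = 4*e^(t)/(e^(t) + 7)
d^2K/dt^2 = 28*e^(t)/(e^(2*t) + 14*e^(t) + 49)
d^3K/dt^3 = (-28*e^(2*t) + 196*e^(t))/(e^(3*t) + 21*e^(2*t) + 147*e^(t) + 343)
d^4K/dt^4 = (28*e^(3*t) - 784*e^(2*t) + 1372*e^(t))/(e^(4*t) + 28*e^(3*t) + 294*e^(2*t) + 1372*e^(t) + 2401)
d^5K/dt^5 = (-28*e^(4*t) + 2156*e^(3*t) - 15092*e^(2*t) + 9604*e^(t))/(e^(5*t) + 35*e^(4*t) + 490*e^(3*t) + 3430*e^(2*t) + 12005*e^(t) + 16807)

κ_5 = d^5K/dt^5 |_{t=0} = -105/1024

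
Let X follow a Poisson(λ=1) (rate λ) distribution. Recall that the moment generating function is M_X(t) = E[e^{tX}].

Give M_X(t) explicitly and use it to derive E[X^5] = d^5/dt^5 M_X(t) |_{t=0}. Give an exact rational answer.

E[X^5] = M′′′′′(0) = 52

M_X(t) = e^(e^(t) - 1)
M′(t) = e^(-1)*e^(t)*e^(e^(t))
M′′(t) = (e^(2*t)*e^(e^(t)) + e^(t)*e^(e^(t)))*e^(-1)
M′′′(t) = (e^(3*t)*e^(e^(t)) + 3*e^(2*t)*e^(e^(t)) + e^(t)*e^(e^(t)))*e^(-1)
M′′′′(t) = (e^(4*t)*e^(e^(t)) + 6*e^(3*t)*e^(e^(t)) + 7*e^(2*t)*e^(e^(t)) + e^(t)*e^(e^(t)))*e^(-1)
M′′′′′(t) = (e^(5*t)*e^(e^(t)) + 10*e^(4*t)*e^(e^(t)) + 25*e^(3*t)*e^(e^(t)) + 15*e^(2*t)*e^(e^(t)) + e^(t)*e^(e^(t)))*e^(-1)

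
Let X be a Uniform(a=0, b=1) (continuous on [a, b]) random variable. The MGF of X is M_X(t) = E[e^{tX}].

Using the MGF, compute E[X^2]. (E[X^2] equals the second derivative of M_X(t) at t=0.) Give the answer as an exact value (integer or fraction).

E[X^2] = D^2[M](0) = 1/3

M_X(t) = (e^(t) - 1)/t
D^2[M](t) = (t^2*e^(t) - 2*t*e^(t) + 2*e^(t) - 2)/t^3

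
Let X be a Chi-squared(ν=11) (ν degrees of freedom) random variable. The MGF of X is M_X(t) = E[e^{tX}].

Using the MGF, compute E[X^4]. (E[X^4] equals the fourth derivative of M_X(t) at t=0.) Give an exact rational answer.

E[X^4] = M′′′′(0) = 36465

M_X(t) = (1 - 2*t)^(-11/2)
M′(t) = 11/(64*t^6*√(1 - 2*t) - 192*t^5*√(1 - 2*t) + 240*t^4*√(1 - 2*t) - 160*t^3*√(1 - 2*t) + 60*t^2*√(1 - 2*t) - 12*t*√(1 - 2*t) + √(1 - 2*t))
M′′(t) = -143/(128*t^7*√(1 - 2*t) - 448*t^6*√(1 - 2*t) + 672*t^5*√(1 - 2*t) - 560*t^4*√(1 - 2*t) + 280*t^3*√(1 - 2*t) - 84*t^2*√(1 - 2*t) + 14*t*√(1 - 2*t) - √(1 - 2*t))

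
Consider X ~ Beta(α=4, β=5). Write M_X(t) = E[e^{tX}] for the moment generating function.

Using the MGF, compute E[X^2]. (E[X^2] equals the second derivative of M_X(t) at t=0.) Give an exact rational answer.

E[X^2] = M^(2)(0) = 2/9

M_X(t) = ₁F₁(4; 9; t)
M^(2)(t) = 2*₁F₁(6; 11; t)/9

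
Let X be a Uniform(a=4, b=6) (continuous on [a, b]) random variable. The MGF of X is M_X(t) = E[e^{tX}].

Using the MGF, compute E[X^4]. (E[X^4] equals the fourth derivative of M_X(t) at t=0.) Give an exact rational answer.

E[X^4] = M′′′′(0) = 3376/5

M_X(t) = (e^(6*t) - e^(4*t))/(2*t)
M′(t) = (6*t*e^(6*t) - 4*t*e^(4*t) - e^(6*t) + e^(4*t))/(2*t^2)
M′′(t) = (18*t^2*e^(6*t) - 8*t^2*e^(4*t) - 6*t*e^(6*t) + 4*t*e^(4*t) + e^(6*t) - e^(4*t))/t^3
M′′′(t) = (108*t^3*e^(6*t) - 32*t^3*e^(4*t) - 54*t^2*e^(6*t) + 24*t^2*e^(4*t) + 18*t*e^(6*t) - 12*t*e^(4*t) - 3*e^(6*t) + 3*e^(4*t))/t^4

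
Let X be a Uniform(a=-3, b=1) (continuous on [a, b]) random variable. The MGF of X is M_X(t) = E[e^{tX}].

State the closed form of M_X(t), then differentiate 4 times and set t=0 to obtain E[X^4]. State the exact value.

E[X^4] = M′′′′(0) = 61/5

M_X(t) = (e^(t) - e^(-3*t))/(4*t)
M′(t) = (t*e^(4*t) + 3*t - e^(4*t) + 1)*e^(-3*t)/(4*t^2)
M′′(t) = (t^2*e^(4*t) - 9*t^2 - 2*t*e^(4*t) - 6*t + 2*e^(4*t) - 2)*e^(-3*t)/(4*t^3)
M′′′(t) = (t^3*e^(4*t) + 27*t^3 - 3*t^2*e^(4*t) + 27*t^2 + 6*t*e^(4*t) + 18*t - 6*e^(4*t) + 6)*e^(-3*t)/(4*t^4)
M′′′′(t) = (t^4*e^(4*t) - 81*t^4 - 4*t^3*e^(4*t) - 108*t^3 + 12*t^2*e^(4*t) - 108*t^2 - 24*t*e^(4*t) - 72*t + 24*e^(4*t) - 24)*e^(-3*t)/(4*t^5)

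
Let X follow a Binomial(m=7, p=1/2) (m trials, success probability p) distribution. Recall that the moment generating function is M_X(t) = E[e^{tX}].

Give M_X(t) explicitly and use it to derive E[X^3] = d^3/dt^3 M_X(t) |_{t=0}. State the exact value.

M_X(t) = (e^(t)/2 + 1/2)^7
M^(3)(t) = 343*e^(7*t)/128 + 189*e^(6*t)/16 + 2625*e^(5*t)/128 + 35*e^(4*t)/2 + 945*e^(3*t)/128 + 21*e^(2*t)/16 + 7*e^(t)/128

E[X^3] = M^(3)(0) = 245/4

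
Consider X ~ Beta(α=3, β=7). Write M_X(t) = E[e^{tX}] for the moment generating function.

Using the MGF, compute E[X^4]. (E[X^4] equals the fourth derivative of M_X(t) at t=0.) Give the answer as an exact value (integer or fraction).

M_X(t) = ₁F₁(3; 10; t)
dM/dt = 3*₁F₁(4; 11; t)/10
d^2M/dt^2 = 6*₁F₁(5; 12; t)/55
d^3M/dt^3 = ₁F₁(6; 13; t)/22
d^4M/dt^4 = 3*₁F₁(7; 14; t)/143

E[X^4] = d^4M/dt^4 |_{t=0} = 3/143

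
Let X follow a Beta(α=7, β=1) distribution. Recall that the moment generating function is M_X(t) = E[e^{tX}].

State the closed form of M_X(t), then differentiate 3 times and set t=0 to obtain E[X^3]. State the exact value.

E[X^3] = M′′′(0) = 7/10

M_X(t) = ₁F₁(7; 8; t)
M′(t) = 7*₁F₁(8; 9; t)/8
M′′(t) = 7*₁F₁(9; 10; t)/9
M′′′(t) = 7*₁F₁(10; 11; t)/10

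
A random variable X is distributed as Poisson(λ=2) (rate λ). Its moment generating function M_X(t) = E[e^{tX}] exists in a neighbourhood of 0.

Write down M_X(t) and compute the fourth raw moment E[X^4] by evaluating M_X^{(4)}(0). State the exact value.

E[X^4] = M^(4)(0) = 94

M_X(t) = e^(2*e^(t) - 2)
M^(4)(t) = (16*e^(4*t)*e^(2*e^(t)) + 48*e^(3*t)*e^(2*e^(t)) + 28*e^(2*t)*e^(2*e^(t)) + 2*e^(t)*e^(2*e^(t)))*e^(-2)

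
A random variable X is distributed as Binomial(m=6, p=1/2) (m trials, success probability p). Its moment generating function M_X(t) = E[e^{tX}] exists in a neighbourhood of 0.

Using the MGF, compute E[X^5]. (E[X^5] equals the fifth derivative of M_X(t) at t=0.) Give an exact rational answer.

E[X^5] = M^(5)(0) = 738

M_X(t) = (e^(t)/2 + 1/2)^6
M^(5)(t) = 243*e^(6*t)/2 + 9375*e^(5*t)/32 + 240*e^(4*t) + 1215*e^(3*t)/16 + 15*e^(2*t)/2 + 3*e^(t)/32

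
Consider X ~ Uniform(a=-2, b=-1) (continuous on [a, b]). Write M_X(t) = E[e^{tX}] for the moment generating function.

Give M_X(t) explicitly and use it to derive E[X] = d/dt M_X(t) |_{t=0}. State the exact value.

M_X(t) = (e^(-t) - e^(-2*t))/t
dM/dt = (-t*e^(t) + 2*t - e^(t) + 1)*e^(-2*t)/t^2

E[X] = dM/dt |_{t=0} = -3/2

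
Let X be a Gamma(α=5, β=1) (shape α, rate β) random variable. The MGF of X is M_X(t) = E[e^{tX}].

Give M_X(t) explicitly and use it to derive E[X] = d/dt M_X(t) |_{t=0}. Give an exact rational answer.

E[X] = D[M](0) = 5

M_X(t) = (1 - t)^(-5)
D[M](t) = 5/(t^6 - 6*t^5 + 15*t^4 - 20*t^3 + 15*t^2 - 6*t + 1)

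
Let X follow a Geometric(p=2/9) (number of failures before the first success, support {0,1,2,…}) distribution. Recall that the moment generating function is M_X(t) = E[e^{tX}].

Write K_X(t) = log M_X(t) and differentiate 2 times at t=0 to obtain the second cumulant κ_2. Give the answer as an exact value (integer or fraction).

M_X(t) = 2/(9*(1 - 7*e^(t)/9))
K_X(t) = log M_X(t) = -log(1 - 7*e^(t)/9) - 2*log(3) + log(2)
dK/dt = -7*e^(t)/(7*e^(t) - 9)
d^2K/dt^2 = 63*e^(t)/(49*e^(2*t) - 126*e^(t) + 81)

κ_2 = d^2K/dt^2 |_{t=0} = 63/4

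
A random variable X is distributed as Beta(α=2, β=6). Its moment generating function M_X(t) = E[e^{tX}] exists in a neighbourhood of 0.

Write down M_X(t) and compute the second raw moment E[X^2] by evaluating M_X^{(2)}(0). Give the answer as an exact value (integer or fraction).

E[X^2] = M^(2)(0) = 1/12

M_X(t) = ₁F₁(2; 8; t)
M^(2)(t) = ₁F₁(4; 10; t)/12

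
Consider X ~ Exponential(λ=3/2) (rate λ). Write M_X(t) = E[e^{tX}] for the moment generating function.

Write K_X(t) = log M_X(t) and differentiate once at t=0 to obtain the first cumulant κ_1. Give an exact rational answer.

M_X(t) = 3/(2*(3/2 - t))
K_X(t) = log M_X(t) = -log(3/2 - t) - log(2) + log(3)
D[K](t) = -2/(2*t - 3)

κ_1 = D[K](0) = 2/3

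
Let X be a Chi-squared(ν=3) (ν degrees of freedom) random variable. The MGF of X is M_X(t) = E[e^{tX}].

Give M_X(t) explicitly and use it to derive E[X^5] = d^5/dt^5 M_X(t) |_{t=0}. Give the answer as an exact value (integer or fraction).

E[X^5] = M^(5)(0) = 10395

M_X(t) = (1 - 2*t)^(-3/2)
M^(5)(t) = 10395/(64*t^6*√(1 - 2*t) - 192*t^5*√(1 - 2*t) + 240*t^4*√(1 - 2*t) - 160*t^3*√(1 - 2*t) + 60*t^2*√(1 - 2*t) - 12*t*√(1 - 2*t) + √(1 - 2*t))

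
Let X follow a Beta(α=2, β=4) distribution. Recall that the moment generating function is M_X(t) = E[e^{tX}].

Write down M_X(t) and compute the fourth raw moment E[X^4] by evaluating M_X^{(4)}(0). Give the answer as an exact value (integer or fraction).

M_X(t) = ₁F₁(2; 6; t)
M′(t) = ₁F₁(3; 7; t)/3
M′′(t) = ₁F₁(4; 8; t)/7
M′′′(t) = ₁F₁(5; 9; t)/14
M′′′′(t) = 5*₁F₁(6; 10; t)/126

E[X^4] = M′′′′(0) = 5/126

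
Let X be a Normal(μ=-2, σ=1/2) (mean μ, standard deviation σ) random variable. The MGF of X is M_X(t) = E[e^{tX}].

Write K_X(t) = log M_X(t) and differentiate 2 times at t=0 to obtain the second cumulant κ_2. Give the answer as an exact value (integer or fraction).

M_X(t) = e^(t^2/8 - 2*t)
K_X(t) = log M_X(t) = t^2/8 - 2*t
D^2[K](t) = 1/4

κ_2 = D^2[K](0) = 1/4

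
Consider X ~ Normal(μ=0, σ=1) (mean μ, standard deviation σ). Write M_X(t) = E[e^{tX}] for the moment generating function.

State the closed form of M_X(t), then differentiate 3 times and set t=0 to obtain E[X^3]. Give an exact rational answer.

E[X^3] = d^3M/dt^3 |_{t=0} = 0

M_X(t) = e^(t^2/2)
dM/dt = t*e^(t^2/2)
d^2M/dt^2 = t^2*e^(t^2/2) + e^(t^2/2)
d^3M/dt^3 = t^3*e^(t^2/2) + 3*t*e^(t^2/2)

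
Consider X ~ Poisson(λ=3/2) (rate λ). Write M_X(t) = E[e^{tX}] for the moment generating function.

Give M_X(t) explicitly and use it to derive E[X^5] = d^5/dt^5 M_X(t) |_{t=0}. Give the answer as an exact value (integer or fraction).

M_X(t) = e^(3*e^(t)/2 - 3/2)
D^5[M](t) = (243*e^(5*t)*e^(3*e^(t)/2) + 1620*e^(4*t)*e^(3*e^(t)/2) + 2700*e^(3*t)*e^(3*e^(t)/2) + 1080*e^(2*t)*e^(3*e^(t)/2) + 48*e^(t)*e^(3*e^(t)/2))*e^(-3/2)/32

E[X^5] = D^5[M](0) = 5691/32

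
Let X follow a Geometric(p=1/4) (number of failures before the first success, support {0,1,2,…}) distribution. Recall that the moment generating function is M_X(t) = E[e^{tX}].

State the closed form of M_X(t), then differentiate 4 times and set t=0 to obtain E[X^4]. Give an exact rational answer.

M_X(t) = 1/(4*(1 - 3*e^(t)/4))
M′(t) = 3*e^(t)/(9*e^(2*t) - 24*e^(t) + 16)
M′′(t) = (-9*e^(2*t) - 12*e^(t))/(27*e^(3*t) - 108*e^(2*t) + 144*e^(t) - 64)
M′′′(t) = (27*e^(3*t) + 144*e^(2*t) + 48*e^(t))/(81*e^(4*t) - 432*e^(3*t) + 864*e^(2*t) - 768*e^(t) + 256)
M′′′′(t) = (-81*e^(4*t) - 1188*e^(3*t) - 1584*e^(2*t) - 192*e^(t))/(243*e^(5*t) - 1620*e^(4*t) + 4320*e^(3*t) - 5760*e^(2*t) + 3840*e^(t) - 1024)

E[X^4] = M′′′′(0) = 3045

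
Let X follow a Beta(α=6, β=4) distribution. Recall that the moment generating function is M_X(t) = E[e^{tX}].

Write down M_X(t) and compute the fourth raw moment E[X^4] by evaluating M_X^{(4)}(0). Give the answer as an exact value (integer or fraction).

M_X(t) = ₁F₁(6; 10; t)
M′(t) = 3*₁F₁(7; 11; t)/5
M′′(t) = 21*₁F₁(8; 12; t)/55
M′′′(t) = 14*₁F₁(9; 13; t)/55
M′′′′(t) = 126*₁F₁(10; 14; t)/715

E[X^4] = M′′′′(0) = 126/715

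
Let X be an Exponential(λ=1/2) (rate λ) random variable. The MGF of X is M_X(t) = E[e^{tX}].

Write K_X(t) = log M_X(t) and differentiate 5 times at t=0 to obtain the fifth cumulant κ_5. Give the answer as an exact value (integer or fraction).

M_X(t) = 1/(2*(1/2 - t))
K_X(t) = log M_X(t) = -log(1/2 - t) - log(2)
D^5[K](t) = -768/(32*t^5 - 80*t^4 + 80*t^3 - 40*t^2 + 10*t - 1)

κ_5 = D^5[K](0) = 768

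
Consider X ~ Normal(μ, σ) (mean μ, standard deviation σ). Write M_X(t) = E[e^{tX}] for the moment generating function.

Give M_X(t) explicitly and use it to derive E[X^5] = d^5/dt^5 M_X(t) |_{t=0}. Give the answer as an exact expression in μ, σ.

E[X^5] = M′′′′′(0) = μ*(μ^4 + 10*μ^2*σ^2 + 15*σ^4)

M_X(t) = e^(μ*t + σ^2*t^2/2)
M′(t) = μ*e^(μ*t)*e^(σ^2*t^2/2) + σ^2*t*e^(μ*t)*e^(σ^2*t^2/2)
M′′(t) = μ^2*e^(μ*t)*e^(σ^2*t^2/2) + 2*μ*σ^2*t*e^(μ*t)*e^(σ^2*t^2/2) + σ^4*t^2*e^(μ*t)*e^(σ^2*t^2/2) + σ^2*e^(μ*t)*e^(σ^2*t^2/2)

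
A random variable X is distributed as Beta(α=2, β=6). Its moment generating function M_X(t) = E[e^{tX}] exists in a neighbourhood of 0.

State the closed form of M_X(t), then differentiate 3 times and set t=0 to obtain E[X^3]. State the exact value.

M_X(t) = ₁F₁(2; 8; t)
dM/dt = ₁F₁(3; 9; t)/4
d^2M/dt^2 = ₁F₁(4; 10; t)/12
d^3M/dt^3 = ₁F₁(5; 11; t)/30

E[X^3] = d^3M/dt^3 |_{t=0} = 1/30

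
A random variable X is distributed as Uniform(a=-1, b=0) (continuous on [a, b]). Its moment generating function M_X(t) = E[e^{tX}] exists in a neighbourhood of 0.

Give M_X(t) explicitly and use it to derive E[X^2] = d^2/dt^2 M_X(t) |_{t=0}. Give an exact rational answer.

M_X(t) = (1 - e^(-t))/t
M′(t) = (t - e^(t) + 1)*e^(-t)/t^2
M′′(t) = (-t^2 - 2*t + 2*e^(t) - 2)*e^(-t)/t^3

E[X^2] = M′′(0) = 1/3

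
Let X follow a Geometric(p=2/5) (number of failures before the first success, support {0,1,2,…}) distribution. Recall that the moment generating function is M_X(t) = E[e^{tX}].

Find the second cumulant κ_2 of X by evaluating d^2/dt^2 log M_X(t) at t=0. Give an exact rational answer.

κ_2 = d^2K/dt^2 |_{t=0} = 15/4

M_X(t) = 2/(5*(1 - 3*e^(t)/5))
K_X(t) = log M_X(t) = -log(1 - 3*e^(t)/5) - log(5) + log(2)
dK/dt = -3*e^(t)/(3*e^(t) - 5)
d^2K/dt^2 = 15*e^(t)/(9*e^(2*t) - 30*e^(t) + 25)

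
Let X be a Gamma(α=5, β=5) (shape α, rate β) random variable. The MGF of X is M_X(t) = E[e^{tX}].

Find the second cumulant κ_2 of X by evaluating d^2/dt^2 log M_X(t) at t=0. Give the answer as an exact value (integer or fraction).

κ_2 = K′′(0) = 1/5

M_X(t) = 3125/(5 - t)^5
K_X(t) = log M_X(t) = -5*log(5 - t) + 5*log(5)
K′(t) = -5/(t - 5)
K′′(t) = 5/(t^2 - 10*t + 25)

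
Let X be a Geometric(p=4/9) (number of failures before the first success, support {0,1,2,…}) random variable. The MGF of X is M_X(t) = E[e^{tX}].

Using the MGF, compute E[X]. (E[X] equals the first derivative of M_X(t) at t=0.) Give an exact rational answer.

E[X] = M′(0) = 5/4

M_X(t) = 4/(9*(1 - 5*e^(t)/9))
M′(t) = 20*e^(t)/(25*e^(2*t) - 90*e^(t) + 81)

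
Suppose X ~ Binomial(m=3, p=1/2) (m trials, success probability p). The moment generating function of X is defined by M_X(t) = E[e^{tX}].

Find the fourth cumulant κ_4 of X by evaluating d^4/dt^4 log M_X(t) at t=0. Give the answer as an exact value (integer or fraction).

M_X(t) = (e^(t)/2 + 1/2)^3
K_X(t) = log M_X(t) = 3*log(e^(t)/2 + 1/2)
D^4[K](t) = (3*e^(3*t) - 12*e^(2*t) + 3*e^(t))/(e^(4*t) + 4*e^(3*t) + 6*e^(2*t) + 4*e^(t) + 1)

κ_4 = D^4[K](0) = -3/8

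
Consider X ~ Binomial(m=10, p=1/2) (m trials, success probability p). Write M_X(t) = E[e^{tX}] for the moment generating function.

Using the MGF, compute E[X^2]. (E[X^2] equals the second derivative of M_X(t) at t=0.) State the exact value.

E[X^2] = M^(2)(0) = 55/2

M_X(t) = (e^(t)/2 + 1/2)^10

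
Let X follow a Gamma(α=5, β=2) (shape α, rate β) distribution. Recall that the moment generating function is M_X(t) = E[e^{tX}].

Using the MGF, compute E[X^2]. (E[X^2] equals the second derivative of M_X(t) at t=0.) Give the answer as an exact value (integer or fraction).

E[X^2] = M′′(0) = 15/2

M_X(t) = 32/(2 - t)^5
M′(t) = 160/(t^6 - 12*t^5 + 60*t^4 - 160*t^3 + 240*t^2 - 192*t + 64)
M′′(t) = -960/(t^7 - 14*t^6 + 84*t^5 - 280*t^4 + 560*t^3 - 672*t^2 + 448*t - 128)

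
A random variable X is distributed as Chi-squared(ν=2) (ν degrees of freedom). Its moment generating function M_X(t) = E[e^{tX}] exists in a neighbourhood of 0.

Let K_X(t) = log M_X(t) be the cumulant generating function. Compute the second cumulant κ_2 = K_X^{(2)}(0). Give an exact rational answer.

κ_2 = d^2K/dt^2 |_{t=0} = 4

M_X(t) = 1/(1 - 2*t)
K_X(t) = log M_X(t) = -log(1 - 2*t)
dK/dt = -2/(2*t - 1)
d^2K/dt^2 = 4/(4*t^2 - 4*t + 1)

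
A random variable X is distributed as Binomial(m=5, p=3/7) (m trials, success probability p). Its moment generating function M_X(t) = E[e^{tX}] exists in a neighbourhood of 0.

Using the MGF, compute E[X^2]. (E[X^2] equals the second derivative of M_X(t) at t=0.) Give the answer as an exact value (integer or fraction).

E[X^2] = M^(2)(0) = 285/49

M_X(t) = (3*e^(t)/7 + 4/7)^5
M^(2)(t) = 6075*e^(5*t)/16807 + 25920*e^(4*t)/16807 + 38880*e^(3*t)/16807 + 23040*e^(2*t)/16807 + 3840*e^(t)/16807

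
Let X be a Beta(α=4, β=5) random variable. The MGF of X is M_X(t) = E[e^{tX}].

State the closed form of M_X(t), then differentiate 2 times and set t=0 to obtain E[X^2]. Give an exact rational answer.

E[X^2] = d^2M/dt^2 |_{t=0} = 2/9

M_X(t) = ₁F₁(4; 9; t)
dM/dt = 4*₁F₁(5; 10; t)/9
d^2M/dt^2 = 2*₁F₁(6; 11; t)/9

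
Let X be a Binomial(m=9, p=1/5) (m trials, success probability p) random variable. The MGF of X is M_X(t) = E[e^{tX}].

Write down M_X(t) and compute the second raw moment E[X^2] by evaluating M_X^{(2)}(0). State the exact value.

E[X^2] = d^2M/dt^2 |_{t=0} = 117/25

M_X(t) = (e^(t)/5 + 4/5)^9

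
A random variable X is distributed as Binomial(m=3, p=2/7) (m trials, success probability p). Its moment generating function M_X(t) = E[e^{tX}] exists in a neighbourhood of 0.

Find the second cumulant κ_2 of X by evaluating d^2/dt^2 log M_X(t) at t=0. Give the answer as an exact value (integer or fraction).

κ_2 = d^2K/dt^2 |_{t=0} = 30/49

M_X(t) = (2*e^(t)/7 + 5/7)^3
K_X(t) = log M_X(t) = 3*log(2*e^(t)/7 + 5/7)
dK/dt = 6*e^(t)/(2*e^(t) + 5)
d^2K/dt^2 = 30*e^(t)/(4*e^(2*t) + 20*e^(t) + 25)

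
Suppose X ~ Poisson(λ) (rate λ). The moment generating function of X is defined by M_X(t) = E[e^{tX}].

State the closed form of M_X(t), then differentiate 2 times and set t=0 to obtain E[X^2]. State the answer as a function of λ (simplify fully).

M_X(t) = e^(λ*(e^(t) - 1))
D^2[M](t) = (λ^2*e^(2*t)*e^(λ*e^(t)) + λ*e^(t)*e^(λ*e^(t)))*e^(-λ)

E[X^2] = D^2[M](0) = λ*(λ + 1)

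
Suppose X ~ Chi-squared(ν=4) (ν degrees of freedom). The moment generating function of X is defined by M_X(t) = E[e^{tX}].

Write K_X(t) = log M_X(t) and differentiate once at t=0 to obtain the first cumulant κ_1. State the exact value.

κ_1 = dK/dt |_{t=0} = 4

M_X(t) = (1 - 2*t)^(-2)
K_X(t) = log M_X(t) = -2*log(1 - 2*t)
dK/dt = -4/(2*t - 1)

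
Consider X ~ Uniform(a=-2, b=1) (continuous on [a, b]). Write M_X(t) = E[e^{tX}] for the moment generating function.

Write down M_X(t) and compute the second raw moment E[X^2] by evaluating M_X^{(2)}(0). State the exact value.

E[X^2] = d^2M/dt^2 |_{t=0} = 1

M_X(t) = (e^(t) - e^(-2*t))/(3*t)
dM/dt = (t*e^(3*t) + 2*t - e^(3*t) + 1)*e^(-2*t)/(3*t^2)
d^2M/dt^2 = (t^2*e^(3*t) - 4*t^2 - 2*t*e^(3*t) - 4*t + 2*e^(3*t) - 2)*e^(-2*t)/(3*t^3)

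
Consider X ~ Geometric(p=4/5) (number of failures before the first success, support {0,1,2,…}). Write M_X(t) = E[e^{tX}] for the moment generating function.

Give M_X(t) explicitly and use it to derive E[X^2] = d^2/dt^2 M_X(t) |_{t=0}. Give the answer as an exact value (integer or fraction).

M_X(t) = 4/(5*(1 - e^(t)/5))
D^2[M](t) = (-4*e^(2*t) - 20*e^(t))/(e^(3*t) - 15*e^(2*t) + 75*e^(t) - 125)

E[X^2] = D^2[M](0) = 3/8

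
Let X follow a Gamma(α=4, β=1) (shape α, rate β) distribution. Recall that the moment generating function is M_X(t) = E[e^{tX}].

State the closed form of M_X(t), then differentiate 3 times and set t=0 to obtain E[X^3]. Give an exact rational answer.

E[X^3] = M′′′(0) = 120

M_X(t) = (1 - t)^(-4)
M′(t) = -4/(t^5 - 5*t^4 + 10*t^3 - 10*t^2 + 5*t - 1)
M′′(t) = 20/(t^6 - 6*t^5 + 15*t^4 - 20*t^3 + 15*t^2 - 6*t + 1)
M′′′(t) = -120/(t^7 - 7*t^6 + 21*t^5 - 35*t^4 + 35*t^3 - 21*t^2 + 7*t - 1)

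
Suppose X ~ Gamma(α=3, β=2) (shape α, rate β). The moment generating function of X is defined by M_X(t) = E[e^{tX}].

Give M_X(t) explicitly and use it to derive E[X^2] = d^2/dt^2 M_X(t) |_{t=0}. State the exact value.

E[X^2] = d^2M/dt^2 |_{t=0} = 3

M_X(t) = 8/(2 - t)^3
dM/dt = 24/(t^4 - 8*t^3 + 24*t^2 - 32*t + 16)
d^2M/dt^2 = -96/(t^5 - 10*t^4 + 40*t^3 - 80*t^2 + 80*t - 32)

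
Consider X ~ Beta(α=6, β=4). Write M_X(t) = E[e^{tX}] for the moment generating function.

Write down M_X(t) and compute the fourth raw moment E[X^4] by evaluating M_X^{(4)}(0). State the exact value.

E[X^4] = M^(4)(0) = 126/715

M_X(t) = ₁F₁(6; 10; t)
M^(4)(t) = 126*₁F₁(10; 14; t)/715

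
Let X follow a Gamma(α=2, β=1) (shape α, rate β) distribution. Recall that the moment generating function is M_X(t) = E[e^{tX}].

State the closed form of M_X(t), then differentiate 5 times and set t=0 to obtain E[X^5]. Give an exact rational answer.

E[X^5] = M^(5)(0) = 720

M_X(t) = (1 - t)^(-2)
M^(5)(t) = -720/(t^7 - 7*t^6 + 21*t^5 - 35*t^4 + 35*t^3 - 21*t^2 + 7*t - 1)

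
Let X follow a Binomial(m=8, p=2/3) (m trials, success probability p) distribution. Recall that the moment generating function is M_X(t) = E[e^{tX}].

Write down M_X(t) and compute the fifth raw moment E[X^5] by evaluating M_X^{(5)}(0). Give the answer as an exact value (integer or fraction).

E[X^5] = M^(5)(0) = 572752/81

M_X(t) = (2*e^(t)/3 + 1/3)^8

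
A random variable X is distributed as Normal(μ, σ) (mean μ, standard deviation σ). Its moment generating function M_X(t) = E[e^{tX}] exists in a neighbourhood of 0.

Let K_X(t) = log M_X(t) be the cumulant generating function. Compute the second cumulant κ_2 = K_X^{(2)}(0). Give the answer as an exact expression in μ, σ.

κ_2 = K^(2)(0) = σ^2

M_X(t) = e^(μ*t + σ^2*t^2/2)
K_X(t) = log M_X(t) = μ*t + σ^2*t^2/2
K^(2)(t) = σ^2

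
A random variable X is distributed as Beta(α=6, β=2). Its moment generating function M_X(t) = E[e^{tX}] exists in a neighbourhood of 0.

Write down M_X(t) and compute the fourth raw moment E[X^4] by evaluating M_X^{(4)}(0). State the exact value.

M_X(t) = ₁F₁(6; 8; t)
M′(t) = 3*₁F₁(7; 9; t)/4
M′′(t) = 7*₁F₁(8; 10; t)/12
M′′′(t) = 7*₁F₁(9; 11; t)/15
M′′′′(t) = 21*₁F₁(10; 12; t)/55

E[X^4] = M′′′′(0) = 21/55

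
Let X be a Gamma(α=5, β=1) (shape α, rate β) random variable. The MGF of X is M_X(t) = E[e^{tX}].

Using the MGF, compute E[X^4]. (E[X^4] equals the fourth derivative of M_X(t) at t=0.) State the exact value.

M_X(t) = (1 - t)^(-5)
D^4[M](t) = -1680/(t^9 - 9*t^8 + 36*t^7 - 84*t^6 + 126*t^5 - 126*t^4 + 84*t^3 - 36*t^2 + 9*t - 1)

E[X^4] = D^4[M](0) = 1680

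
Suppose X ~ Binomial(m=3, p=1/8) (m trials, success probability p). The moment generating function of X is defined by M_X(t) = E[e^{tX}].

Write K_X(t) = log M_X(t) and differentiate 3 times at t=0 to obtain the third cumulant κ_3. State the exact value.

M_X(t) = (e^(t)/8 + 7/8)^3
K_X(t) = log M_X(t) = 3*log(e^(t)/8 + 7/8)
K^(3)(t) = (-21*e^(2*t) + 147*e^(t))/(e^(3*t) + 21*e^(2*t) + 147*e^(t) + 343)

κ_3 = K^(3)(0) = 63/256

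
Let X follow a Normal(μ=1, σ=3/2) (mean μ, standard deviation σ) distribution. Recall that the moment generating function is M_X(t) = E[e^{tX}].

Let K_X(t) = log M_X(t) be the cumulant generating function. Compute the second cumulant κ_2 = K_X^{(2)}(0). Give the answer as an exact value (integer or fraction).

κ_2 = K′′(0) = 9/4

M_X(t) = e^(9*t^2/8 + t)
K_X(t) = log M_X(t) = 9*t^2/8 + t
K′(t) = 9*t/4 + 1
K′′(t) = 9/4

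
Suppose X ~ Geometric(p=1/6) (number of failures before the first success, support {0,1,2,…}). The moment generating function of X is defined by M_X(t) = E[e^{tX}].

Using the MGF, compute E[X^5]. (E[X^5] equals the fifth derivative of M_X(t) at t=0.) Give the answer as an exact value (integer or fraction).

E[X^5] = D^5[M](0) = 544505

M_X(t) = 1/(6*(1 - 5*e^(t)/6))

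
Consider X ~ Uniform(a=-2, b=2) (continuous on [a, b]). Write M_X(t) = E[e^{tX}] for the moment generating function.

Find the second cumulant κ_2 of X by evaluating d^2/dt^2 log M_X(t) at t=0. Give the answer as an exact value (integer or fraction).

M_X(t) = (e^(2*t) - e^(-2*t))/(4*t)
K_X(t) = log M_X(t) = -log(t) + log(e^(2*t) - e^(-2*t)) - 2*log(2)
dK/dt = (2*t*e^(4*t) + 2*t - e^(4*t) + 1)/(t*e^(4*t) - t)
d^2K/dt^2 = (-16*t^2*e^(4*t) + e^(8*t) - 2*e^(4*t) + 1)/(t^2*e^(8*t) - 2*t^2*e^(4*t) + t^2)

κ_2 = d^2K/dt^2 |_{t=0} = 4/3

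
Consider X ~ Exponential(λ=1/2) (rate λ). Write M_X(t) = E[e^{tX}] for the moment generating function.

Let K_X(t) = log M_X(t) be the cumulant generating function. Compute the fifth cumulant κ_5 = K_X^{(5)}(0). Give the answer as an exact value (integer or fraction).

κ_5 = d^5K/dt^5 |_{t=0} = 768

M_X(t) = 1/(2*(1/2 - t))
K_X(t) = log M_X(t) = -log(1/2 - t) - log(2)
dK/dt = -2/(2*t - 1)
d^2K/dt^2 = 4/(4*t^2 - 4*t + 1)
d^3K/dt^3 = -16/(8*t^3 - 12*t^2 + 6*t - 1)
d^4K/dt^4 = 96/(16*t^4 - 32*t^3 + 24*t^2 - 8*t + 1)
d^5K/dt^5 = -768/(32*t^5 - 80*t^4 + 80*t^3 - 40*t^2 + 10*t - 1)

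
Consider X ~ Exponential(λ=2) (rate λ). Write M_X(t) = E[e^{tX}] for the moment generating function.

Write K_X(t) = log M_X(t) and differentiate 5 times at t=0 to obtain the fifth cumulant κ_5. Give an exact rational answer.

M_X(t) = 2/(2 - t)
K_X(t) = log M_X(t) = -log(2 - t) + log(2)
dK/dt = -1/(t - 2)
d^2K/dt^2 = 1/(t^2 - 4*t + 4)
d^3K/dt^3 = -2/(t^3 - 6*t^2 + 12*t - 8)
d^4K/dt^4 = 6/(t^4 - 8*t^3 + 24*t^2 - 32*t + 16)
d^5K/dt^5 = -24/(t^5 - 10*t^4 + 40*t^3 - 80*t^2 + 80*t - 32)

κ_5 = d^5K/dt^5 |_{t=0} = 3/4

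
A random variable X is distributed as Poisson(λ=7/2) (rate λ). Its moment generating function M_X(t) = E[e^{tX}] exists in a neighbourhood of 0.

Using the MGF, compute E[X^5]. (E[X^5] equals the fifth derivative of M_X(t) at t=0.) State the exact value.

E[X^5] = d^5M/dt^5 |_{t=0} = 105119/32

M_X(t) = e^(7*e^(t)/2 - 7/2)
dM/dt = 7*e^(-7/2)*e^(t)*e^(7*e^(t)/2)/2
d^2M/dt^2 = (49*e^(2*t)*e^(7*e^(t)/2) + 14*e^(t)*e^(7*e^(t)/2))*e^(-7/2)/4
d^3M/dt^3 = (343*e^(3*t)*e^(7*e^(t)/2) + 294*e^(2*t)*e^(7*e^(t)/2) + 28*e^(t)*e^(7*e^(t)/2))*e^(-7/2)/8
d^4M/dt^4 = (2401*e^(4*t)*e^(7*e^(t)/2) + 4116*e^(3*t)*e^(7*e^(t)/2) + 1372*e^(2*t)*e^(7*e^(t)/2) + 56*e^(t)*e^(7*e^(t)/2))*e^(-7/2)/16
d^5M/dt^5 = (16807*e^(5*t)*e^(7*e^(t)/2) + 48020*e^(4*t)*e^(7*e^(t)/2) + 34300*e^(3*t)*e^(7*e^(t)/2) + 5880*e^(2*t)*e^(7*e^(t)/2) + 112*e^(t)*e^(7*e^(t)/2))*e^(-7/2)/32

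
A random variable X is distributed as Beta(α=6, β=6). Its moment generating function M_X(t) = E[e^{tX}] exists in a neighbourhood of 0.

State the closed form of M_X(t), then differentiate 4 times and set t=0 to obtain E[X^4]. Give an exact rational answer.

M_X(t) = ₁F₁(6; 12; t)
M′(t) = ₁F₁(7; 13; t)/2
M′′(t) = 7*₁F₁(8; 14; t)/26
M′′′(t) = 2*₁F₁(9; 15; t)/13
M′′′′(t) = 6*₁F₁(10; 16; t)/65

E[X^4] = M′′′′(0) = 6/65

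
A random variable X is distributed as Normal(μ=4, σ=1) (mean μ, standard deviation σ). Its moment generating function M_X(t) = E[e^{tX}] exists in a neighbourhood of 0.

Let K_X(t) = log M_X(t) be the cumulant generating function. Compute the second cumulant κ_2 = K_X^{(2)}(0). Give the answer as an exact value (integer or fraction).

M_X(t) = e^(t^2/2 + 4*t)
K_X(t) = log M_X(t) = t^2/2 + 4*t
K′(t) = t + 4
K′′(t) = 1

κ_2 = K′′(0) = 1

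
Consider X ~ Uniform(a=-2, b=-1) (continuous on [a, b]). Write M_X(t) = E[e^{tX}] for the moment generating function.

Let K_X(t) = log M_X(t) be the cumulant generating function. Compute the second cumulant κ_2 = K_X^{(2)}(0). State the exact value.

M_X(t) = (e^(-t) - e^(-2*t))/t
K_X(t) = log M_X(t) = -log(t) + log(e^(-t) - e^(-2*t))
dK/dt = (-t*e^(t) + 2*t - e^(t) + 1)/(t*e^(t) - t)
d^2K/dt^2 = (-t^2*e^(t) + e^(2*t) - 2*e^(t) + 1)/(t^2*e^(2*t) - 2*t^2*e^(t) + t^2)

κ_2 = d^2K/dt^2 |_{t=0} = 1/12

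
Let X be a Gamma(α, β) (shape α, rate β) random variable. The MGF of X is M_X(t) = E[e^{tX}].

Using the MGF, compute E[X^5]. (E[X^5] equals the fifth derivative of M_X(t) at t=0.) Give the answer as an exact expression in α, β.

M_X(t) = (β/(β - t))^α
dM/dt = -α*β^α*(1/(β - t))^α/(-β + t)
d^2M/dt^2 = (α^2*β^α*(1/(β - t))^α + α*β^α*(1/(β - t))^α)/(β^2 - 2*β*t + t^2)
d^3M/dt^3 = (-α^3*β^α*(1/(β - t))^α - 3*α^2*β^α*(1/(β - t))^α - 2*α*β^α*(1/(β - t))^α)/(-β^3 + 3*β^2*t - 3*β*t^2 + t^3)
d^4M/dt^4 = (α^4*β^α*(1/(β - t))^α + 6*α^3*β^α*(1/(β - t))^α + 11*α^2*β^α*(1/(β - t))^α + 6*α*β^α*(1/(β - t))^α)/(β^4 - 4*β^3*t + 6*β^2*t^2 - 4*β*t^3 + t^4)

E[X^5] = d^5M/dt^5 |_{t=0} = α*(α^4 + 10*α^3 + 35*α^2 + 50*α + 24)/β^5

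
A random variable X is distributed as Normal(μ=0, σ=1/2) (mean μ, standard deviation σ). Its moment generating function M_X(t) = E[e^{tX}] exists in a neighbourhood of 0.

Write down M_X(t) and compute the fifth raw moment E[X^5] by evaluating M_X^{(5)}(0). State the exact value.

E[X^5] = D^5[M](0) = 0

M_X(t) = e^(t^2/8)
D^5[M](t) = t^5*e^(t^2/8)/1024 + 5*t^3*e^(t^2/8)/128 + 15*t*e^(t^2/8)/64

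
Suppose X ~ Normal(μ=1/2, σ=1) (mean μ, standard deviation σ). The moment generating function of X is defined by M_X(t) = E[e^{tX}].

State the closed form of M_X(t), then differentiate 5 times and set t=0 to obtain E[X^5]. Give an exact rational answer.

M_X(t) = e^(t^2/2 + t/2)
dM/dt = t*e^(t/2)*e^(t^2/2) + e^(t/2)*e^(t^2/2)/2
d^2M/dt^2 = t^2*e^(t/2)*e^(t^2/2) + t*e^(t/2)*e^(t^2/2) + 5*e^(t/2)*e^(t^2/2)/4
d^3M/dt^3 = t^3*e^(t/2)*e^(t^2/2) + 3*t^2*e^(t/2)*e^(t^2/2)/2 + 15*t*e^(t/2)*e^(t^2/2)/4 + 13*e^(t/2)*e^(t^2/2)/8
d^4M/dt^4 = t^4*e^(t/2)*e^(t^2/2) + 2*t^3*e^(t/2)*e^(t^2/2) + 15*t^2*e^(t/2)*e^(t^2/2)/2 + 13*t*e^(t/2)*e^(t^2/2)/2 + 73*e^(t/2)*e^(t^2/2)/16

E[X^5] = d^5M/dt^5 |_{t=0} = 281/32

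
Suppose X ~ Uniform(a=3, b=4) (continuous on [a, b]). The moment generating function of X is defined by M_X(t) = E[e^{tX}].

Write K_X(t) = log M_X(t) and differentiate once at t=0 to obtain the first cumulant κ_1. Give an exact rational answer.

κ_1 = dK/dt |_{t=0} = 7/2

M_X(t) = (e^(4*t) - e^(3*t))/t
K_X(t) = log M_X(t) = -log(t) + log(e^(4*t) - e^(3*t))
dK/dt = (4*t*e^(t) - 3*t - e^(t) + 1)/(t*e^(t) - t)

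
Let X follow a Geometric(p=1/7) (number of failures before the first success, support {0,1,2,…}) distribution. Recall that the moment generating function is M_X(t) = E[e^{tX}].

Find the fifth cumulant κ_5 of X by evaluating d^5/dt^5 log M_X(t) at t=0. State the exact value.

κ_5 = d^5K/dt^5 |_{t=0} = 275730

M_X(t) = 1/(7*(1 - 6*e^(t)/7))
K_X(t) = log M_X(t) = -log(1 - 6*e^(t)/7) - log(7)
dK/dt = -6*e^(t)/(6*e^(t) - 7)
d^2K/dt^2 = 42*e^(t)/(36*e^(2*t) - 84*e^(t) + 49)
d^3K/dt^3 = (-252*e^(2*t) - 294*e^(t))/(216*e^(3*t) - 756*e^(2*t) + 882*e^(t) - 343)
d^4K/dt^4 = (1512*e^(3*t) + 7056*e^(2*t) + 2058*e^(t))/(1296*e^(4*t) - 6048*e^(3*t) + 10584*e^(2*t) - 8232*e^(t) + 2401)
d^5K/dt^5 = (-9072*e^(4*t) - 116424*e^(3*t) - 135828*e^(2*t) - 14406*e^(t))/(7776*e^(5*t) - 45360*e^(4*t) + 105840*e^(3*t) - 123480*e^(2*t) + 72030*e^(t) - 16807)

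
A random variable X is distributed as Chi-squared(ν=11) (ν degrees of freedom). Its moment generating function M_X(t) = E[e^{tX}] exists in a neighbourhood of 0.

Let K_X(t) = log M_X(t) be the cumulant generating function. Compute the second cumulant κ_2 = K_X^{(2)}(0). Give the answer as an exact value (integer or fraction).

κ_2 = d^2K/dt^2 |_{t=0} = 22

M_X(t) = (1 - 2*t)^(-11/2)
K_X(t) = log M_X(t) = -11*log(1 - 2*t)/2
dK/dt = -11/(2*t - 1)
d^2K/dt^2 = 22/(4*t^2 - 4*t + 1)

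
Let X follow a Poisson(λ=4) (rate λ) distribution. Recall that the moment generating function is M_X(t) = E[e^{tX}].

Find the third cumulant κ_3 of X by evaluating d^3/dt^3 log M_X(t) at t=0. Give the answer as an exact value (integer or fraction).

κ_3 = K′′′(0) = 4

M_X(t) = e^(4*e^(t) - 4)
K_X(t) = log M_X(t) = 4*e^(t) - 4
K′(t) = 4*e^(t)
K′′(t) = 4*e^(t)
K′′′(t) = 4*e^(t)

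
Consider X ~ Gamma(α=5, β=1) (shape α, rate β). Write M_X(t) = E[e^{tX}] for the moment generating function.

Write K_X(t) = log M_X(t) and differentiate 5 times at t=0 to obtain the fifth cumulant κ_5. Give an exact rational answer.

κ_5 = K^(5)(0) = 120

M_X(t) = (1 - t)^(-5)
K_X(t) = log M_X(t) = -5*log(1 - t)
K^(5)(t) = -120/(t^5 - 5*t^4 + 10*t^3 - 10*t^2 + 5*t - 1)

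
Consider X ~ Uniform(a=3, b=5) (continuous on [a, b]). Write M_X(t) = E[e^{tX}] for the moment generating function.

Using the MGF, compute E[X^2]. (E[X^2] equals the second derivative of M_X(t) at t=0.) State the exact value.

M_X(t) = (e^(5*t) - e^(3*t))/(2*t)
M^(2)(t) = (25*t^2*e^(5*t) - 9*t^2*e^(3*t) - 10*t*e^(5*t) + 6*t*e^(3*t) + 2*e^(5*t) - 2*e^(3*t))/(2*t^3)

E[X^2] = M^(2)(0) = 49/3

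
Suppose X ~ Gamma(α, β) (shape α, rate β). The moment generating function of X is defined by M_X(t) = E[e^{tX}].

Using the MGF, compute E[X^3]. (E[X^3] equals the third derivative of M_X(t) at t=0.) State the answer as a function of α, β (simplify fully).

E[X^3] = M′′′(0) = α*(α^2 + 3*α + 2)/β^3

M_X(t) = (β/(β - t))^α
M′(t) = -α*β^α*(1/(β - t))^α/(-β + t)
M′′(t) = (α^2*β^α*(1/(β - t))^α + α*β^α*(1/(β - t))^α)/(β^2 - 2*β*t + t^2)
M′′′(t) = (-α^3*β^α*(1/(β - t))^α - 3*α^2*β^α*(1/(β - t))^α - 2*α*β^α*(1/(β - t))^α)/(-β^3 + 3*β^2*t - 3*β*t^2 + t^3)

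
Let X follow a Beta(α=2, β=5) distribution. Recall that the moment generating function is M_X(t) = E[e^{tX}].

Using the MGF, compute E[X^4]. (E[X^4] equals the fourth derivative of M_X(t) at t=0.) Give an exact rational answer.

E[X^4] = D^4[M](0) = 1/42

M_X(t) = ₁F₁(2; 7; t)
D^4[M](t) = ₁F₁(6; 11; t)/42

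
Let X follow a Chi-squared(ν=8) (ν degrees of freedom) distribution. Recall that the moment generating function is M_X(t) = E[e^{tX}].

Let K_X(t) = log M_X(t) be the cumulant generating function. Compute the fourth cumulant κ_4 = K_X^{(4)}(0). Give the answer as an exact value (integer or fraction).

M_X(t) = (1 - 2*t)^(-4)
K_X(t) = log M_X(t) = -4*log(1 - 2*t)
K′(t) = -8/(2*t - 1)
K′′(t) = 16/(4*t^2 - 4*t + 1)
K′′′(t) = -64/(8*t^3 - 12*t^2 + 6*t - 1)
K′′′′(t) = 384/(16*t^4 - 32*t^3 + 24*t^2 - 8*t + 1)

κ_4 = K′′′′(0) = 384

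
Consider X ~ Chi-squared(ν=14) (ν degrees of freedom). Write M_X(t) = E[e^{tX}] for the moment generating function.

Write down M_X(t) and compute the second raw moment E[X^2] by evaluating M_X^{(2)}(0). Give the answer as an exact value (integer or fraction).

M_X(t) = (1 - 2*t)^(-7)
D^2[M](t) = -224/(512*t^9 - 2304*t^8 + 4608*t^7 - 5376*t^6 + 4032*t^5 - 2016*t^4 + 672*t^3 - 144*t^2 + 18*t - 1)

E[X^2] = D^2[M](0) = 224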